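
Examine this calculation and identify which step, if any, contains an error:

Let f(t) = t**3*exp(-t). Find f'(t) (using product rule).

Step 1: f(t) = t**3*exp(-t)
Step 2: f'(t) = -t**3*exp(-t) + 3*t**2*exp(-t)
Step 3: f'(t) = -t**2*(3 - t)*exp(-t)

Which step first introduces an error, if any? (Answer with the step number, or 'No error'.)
Step 3

Step 3 is incorrect due to a sign flip.
The step shows: -t**2*(3 - t)*exp(-t)
The correct value should be: t**2*(3 - t)*exp(-t)

Explanation: The sign of the whole expression was flipped: the term t**2*(3 - t)*exp(-t) was incorrectly written as -t**2*(3 - t)*exp(-t)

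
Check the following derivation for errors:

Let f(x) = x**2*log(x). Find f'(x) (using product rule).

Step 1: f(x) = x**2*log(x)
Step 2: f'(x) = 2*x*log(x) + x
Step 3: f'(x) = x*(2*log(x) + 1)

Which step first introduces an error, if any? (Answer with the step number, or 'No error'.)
No error

All steps in this derivation are correct.
The final answer f'(x) = x*(2*log(x) + 1) is valid.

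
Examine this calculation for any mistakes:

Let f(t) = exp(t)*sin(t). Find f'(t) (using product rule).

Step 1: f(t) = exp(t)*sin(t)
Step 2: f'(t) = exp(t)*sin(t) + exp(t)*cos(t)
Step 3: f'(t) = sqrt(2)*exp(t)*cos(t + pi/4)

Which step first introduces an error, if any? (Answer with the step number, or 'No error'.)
Step 3

Step 3 is incorrect due to a wrong trig function.
The step shows: sqrt(2)*exp(t)*cos(t + pi/4)
The correct value should be: sqrt(2)*exp(t)*sin(t + pi/4)

Explanation: sin(t + pi/4) was incorrectly written as cos(t + pi/4): the term sqrt(2)*exp(t)*sin(t + pi/4) was incorrectly written as sqrt(2)*exp(t)*cos(t + pi/4)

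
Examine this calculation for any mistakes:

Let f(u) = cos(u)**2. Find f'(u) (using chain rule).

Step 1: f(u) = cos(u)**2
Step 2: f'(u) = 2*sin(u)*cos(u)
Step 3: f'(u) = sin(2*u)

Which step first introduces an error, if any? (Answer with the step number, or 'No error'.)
Step 2

Step 2 is incorrect due to a sign flip.
The step shows: 2*sin(u)*cos(u)
The correct value should be: -2*sin(u)*cos(u)

Explanation: The sign of the whole expression was flipped: the term -2*sin(u)*cos(u) was incorrectly written as 2*sin(u)*cos(u)
The later steps are derived from this incorrect expression, so the error originates in Step 2.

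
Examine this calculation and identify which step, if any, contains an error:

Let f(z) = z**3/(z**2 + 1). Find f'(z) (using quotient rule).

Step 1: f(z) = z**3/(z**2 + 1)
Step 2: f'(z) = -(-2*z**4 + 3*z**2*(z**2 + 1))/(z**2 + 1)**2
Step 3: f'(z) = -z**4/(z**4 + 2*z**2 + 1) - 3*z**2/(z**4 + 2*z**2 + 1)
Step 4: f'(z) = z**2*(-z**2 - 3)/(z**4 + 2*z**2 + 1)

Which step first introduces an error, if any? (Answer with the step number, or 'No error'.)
Step 2

Step 2 is incorrect due to a sign flip.
The step shows: -(-2*z**4 + 3*z**2*(z**2 + 1))/(z**2 + 1)**2
The correct value should be: (-2*z**4 + 3*z**2*(z**2 + 1))/(z**2 + 1)**2

Explanation: The sign of the whole expression was flipped: the term (-2*z**4 + 3*z**2*(z**2 + 1))/(z**2 + 1)**2 was incorrectly written as -(-2*z**4 + 3*z**2*(z**2 + 1))/(z**2 + 1)**2
The later steps are derived from this incorrect expression, so the error originates in Step 2.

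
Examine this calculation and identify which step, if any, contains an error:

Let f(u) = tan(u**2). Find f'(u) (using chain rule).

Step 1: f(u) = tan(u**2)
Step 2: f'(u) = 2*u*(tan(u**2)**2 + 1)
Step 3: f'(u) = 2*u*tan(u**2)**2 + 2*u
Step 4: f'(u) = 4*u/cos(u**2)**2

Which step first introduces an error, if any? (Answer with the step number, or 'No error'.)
Step 4

Step 4 is incorrect due to a wrong coefficient.
The step shows: 4*u/cos(u**2)**2
The correct value should be: 2*u/cos(u**2)**2

Explanation: The coefficient 2 was incorrectly written as 4: the term 2*u/cos(u**2)**2 was incorrectly written as 4*u/cos(u**2)**2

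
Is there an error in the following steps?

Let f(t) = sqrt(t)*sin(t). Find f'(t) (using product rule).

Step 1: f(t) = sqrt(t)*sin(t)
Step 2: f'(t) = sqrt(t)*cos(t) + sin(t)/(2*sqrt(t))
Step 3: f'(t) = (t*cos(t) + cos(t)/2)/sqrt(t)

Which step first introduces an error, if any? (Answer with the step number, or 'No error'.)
Step 3

Step 3 is incorrect due to a wrong trig function.
The step shows: (t*cos(t) + cos(t)/2)/sqrt(t)
The correct value should be: (t*cos(t) + sin(t)/2)/sqrt(t)

Explanation: sin(t) was incorrectly written as cos(t): the term (t*cos(t) + sin(t)/2)/sqrt(t) was incorrectly written as (t*cos(t) + cos(t)/2)/sqrt(t)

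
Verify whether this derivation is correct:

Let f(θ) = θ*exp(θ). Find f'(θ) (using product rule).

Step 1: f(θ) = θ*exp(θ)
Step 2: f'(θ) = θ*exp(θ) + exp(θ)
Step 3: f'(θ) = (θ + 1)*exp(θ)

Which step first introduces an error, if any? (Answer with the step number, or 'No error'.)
No error

All steps in this derivation are correct.
The final answer f'(θ) = (θ + 1)*exp(θ) is valid.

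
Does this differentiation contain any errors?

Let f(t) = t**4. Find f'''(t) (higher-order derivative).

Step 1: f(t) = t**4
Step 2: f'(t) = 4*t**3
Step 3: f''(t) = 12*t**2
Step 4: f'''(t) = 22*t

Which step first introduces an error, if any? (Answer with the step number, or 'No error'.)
Step 4

Step 4 is incorrect due to a wrong coefficient.
The step shows: 22*t
The correct value should be: 24*t

Explanation: The coefficient 24 was incorrectly written as 22: the term 24*t was incorrectly written as 22*t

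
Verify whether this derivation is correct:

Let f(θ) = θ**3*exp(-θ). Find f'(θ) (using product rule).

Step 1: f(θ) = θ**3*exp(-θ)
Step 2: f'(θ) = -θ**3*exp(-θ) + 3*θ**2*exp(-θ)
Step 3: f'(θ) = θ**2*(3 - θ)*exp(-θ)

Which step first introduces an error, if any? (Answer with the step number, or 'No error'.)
No error

All steps in this derivation are correct.
The final answer f'(θ) = θ**2*(3 - θ)*exp(-θ) is valid.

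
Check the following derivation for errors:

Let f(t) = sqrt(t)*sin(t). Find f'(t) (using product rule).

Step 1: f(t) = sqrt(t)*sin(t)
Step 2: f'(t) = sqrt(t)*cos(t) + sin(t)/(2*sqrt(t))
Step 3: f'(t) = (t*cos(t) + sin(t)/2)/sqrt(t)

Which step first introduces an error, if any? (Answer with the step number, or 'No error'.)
No error

All steps in this derivation are correct.
The final answer f'(t) = (t*cos(t) + sin(t)/2)/sqrt(t) is valid.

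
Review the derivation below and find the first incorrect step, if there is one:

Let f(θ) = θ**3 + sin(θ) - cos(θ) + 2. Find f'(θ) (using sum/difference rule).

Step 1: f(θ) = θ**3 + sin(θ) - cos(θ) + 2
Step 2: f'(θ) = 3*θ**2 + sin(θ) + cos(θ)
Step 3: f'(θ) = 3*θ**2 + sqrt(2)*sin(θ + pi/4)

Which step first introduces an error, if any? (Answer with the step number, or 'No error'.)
No error

All steps in this derivation are correct.
The final answer f'(θ) = 3*θ**2 + sqrt(2)*sin(θ + pi/4) is valid.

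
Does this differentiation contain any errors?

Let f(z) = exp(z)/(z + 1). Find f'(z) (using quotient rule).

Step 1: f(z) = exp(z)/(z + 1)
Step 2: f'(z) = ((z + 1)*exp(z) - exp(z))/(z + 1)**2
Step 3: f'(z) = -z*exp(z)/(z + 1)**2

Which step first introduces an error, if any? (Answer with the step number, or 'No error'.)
Step 3

Step 3 is incorrect due to a sign flip.
The step shows: -z*exp(z)/(z + 1)**2
The correct value should be: z*exp(z)/(z + 1)**2

Explanation: The sign of the whole expression was flipped: the term z*exp(z)/(z + 1)**2 was incorrectly written as -z*exp(z)/(z + 1)**2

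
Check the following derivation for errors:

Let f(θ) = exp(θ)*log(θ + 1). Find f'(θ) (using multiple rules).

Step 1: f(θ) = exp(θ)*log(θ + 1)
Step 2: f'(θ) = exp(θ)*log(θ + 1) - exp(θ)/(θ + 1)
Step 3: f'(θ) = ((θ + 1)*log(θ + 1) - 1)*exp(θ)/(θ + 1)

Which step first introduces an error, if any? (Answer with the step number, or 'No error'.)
Step 2

Step 2 is incorrect due to a sign flip.
The step shows: exp(θ)*log(θ + 1) - exp(θ)/(θ + 1)
The correct value should be: exp(θ)*log(θ + 1) + exp(θ)/(θ + 1)

Explanation: The sign of one term was flipped: the term exp(θ)/(θ + 1) was incorrectly written as -exp(θ)/(θ + 1)
The later steps are derived from this incorrect expression, so the error originates in Step 2.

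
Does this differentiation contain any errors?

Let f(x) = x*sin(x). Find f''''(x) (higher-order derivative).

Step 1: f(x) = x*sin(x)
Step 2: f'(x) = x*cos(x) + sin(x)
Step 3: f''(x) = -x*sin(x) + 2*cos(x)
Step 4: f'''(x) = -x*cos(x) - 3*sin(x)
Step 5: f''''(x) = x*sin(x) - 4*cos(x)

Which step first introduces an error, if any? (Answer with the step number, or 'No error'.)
No error

All steps in this derivation are correct.
The final answer f''''(x) = x*sin(x) - 4*cos(x) is valid.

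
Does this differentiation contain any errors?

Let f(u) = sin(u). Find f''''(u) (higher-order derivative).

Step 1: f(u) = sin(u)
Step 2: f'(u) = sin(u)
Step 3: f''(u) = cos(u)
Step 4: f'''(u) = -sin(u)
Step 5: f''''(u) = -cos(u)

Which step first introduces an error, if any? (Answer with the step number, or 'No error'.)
Step 2

Step 2 is incorrect due to a wrong trig function.
The step shows: sin(u)
The correct value should be: cos(u)

Explanation: cos(u) was incorrectly written as sin(u): the term cos(u) was incorrectly written as sin(u)
The later steps are derived from this incorrect expression, so the error originates in Step 2.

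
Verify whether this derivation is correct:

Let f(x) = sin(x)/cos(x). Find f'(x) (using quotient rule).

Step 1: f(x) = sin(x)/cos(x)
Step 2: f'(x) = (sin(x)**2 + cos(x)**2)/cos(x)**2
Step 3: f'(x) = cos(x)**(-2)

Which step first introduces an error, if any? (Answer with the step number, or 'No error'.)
No error

All steps in this derivation are correct.
The final answer f'(x) = cos(x)**(-2) is valid.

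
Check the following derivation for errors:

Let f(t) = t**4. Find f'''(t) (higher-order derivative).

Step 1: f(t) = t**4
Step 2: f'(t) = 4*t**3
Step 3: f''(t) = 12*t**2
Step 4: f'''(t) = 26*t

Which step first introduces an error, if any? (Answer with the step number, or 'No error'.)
Step 4

Step 4 is incorrect due to a wrong coefficient.
The step shows: 26*t
The correct value should be: 24*t

Explanation: The coefficient 24 was incorrectly written as 26: the term 24*t was incorrectly written as 26*t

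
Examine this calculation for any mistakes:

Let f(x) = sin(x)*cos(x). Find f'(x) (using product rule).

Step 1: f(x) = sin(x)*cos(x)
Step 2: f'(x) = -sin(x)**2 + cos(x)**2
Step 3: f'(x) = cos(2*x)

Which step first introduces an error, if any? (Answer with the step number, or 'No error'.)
No error

All steps in this derivation are correct.
The final answer f'(x) = cos(2*x) is valid.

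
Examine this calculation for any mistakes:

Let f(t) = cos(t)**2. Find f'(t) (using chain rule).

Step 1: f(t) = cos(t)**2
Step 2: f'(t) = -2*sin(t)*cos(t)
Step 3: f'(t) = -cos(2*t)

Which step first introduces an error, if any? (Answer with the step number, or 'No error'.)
Step 3

Step 3 is incorrect due to a wrong trig function.
The step shows: -cos(2*t)
The correct value should be: -sin(2*t)

Explanation: sin(2*t) was incorrectly written as cos(2*t): the term -sin(2*t) was incorrectly written as -cos(2*t)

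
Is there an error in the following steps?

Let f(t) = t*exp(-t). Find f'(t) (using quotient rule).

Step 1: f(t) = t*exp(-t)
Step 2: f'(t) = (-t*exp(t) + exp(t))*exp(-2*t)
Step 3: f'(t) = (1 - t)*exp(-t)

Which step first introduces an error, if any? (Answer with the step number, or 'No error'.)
No error

All steps in this derivation are correct.
The final answer f'(t) = (1 - t)*exp(-t) is valid.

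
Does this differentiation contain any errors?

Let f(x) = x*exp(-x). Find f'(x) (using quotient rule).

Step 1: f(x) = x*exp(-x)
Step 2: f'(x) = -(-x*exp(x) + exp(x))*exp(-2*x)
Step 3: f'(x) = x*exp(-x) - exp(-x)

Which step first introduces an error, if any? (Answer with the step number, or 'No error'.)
Step 2

Step 2 is incorrect due to a sign flip.
The step shows: -(-x*exp(x) + exp(x))*exp(-2*x)
The correct value should be: (-x*exp(x) + exp(x))*exp(-2*x)

Explanation: The sign of the whole expression was flipped: the term (-x*exp(x) + exp(x))*exp(-2*x) was incorrectly written as -(-x*exp(x) + exp(x))*exp(-2*x)
The later steps are derived from this incorrect expression, so the error originates in Step 2.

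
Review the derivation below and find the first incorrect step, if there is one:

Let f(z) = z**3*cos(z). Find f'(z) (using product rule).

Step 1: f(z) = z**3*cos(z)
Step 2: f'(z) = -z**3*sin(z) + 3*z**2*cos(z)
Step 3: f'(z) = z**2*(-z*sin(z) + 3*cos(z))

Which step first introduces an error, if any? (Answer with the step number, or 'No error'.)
No error

All steps in this derivation are correct.
The final answer f'(z) = z**2*(-z*sin(z) + 3*cos(z)) is valid.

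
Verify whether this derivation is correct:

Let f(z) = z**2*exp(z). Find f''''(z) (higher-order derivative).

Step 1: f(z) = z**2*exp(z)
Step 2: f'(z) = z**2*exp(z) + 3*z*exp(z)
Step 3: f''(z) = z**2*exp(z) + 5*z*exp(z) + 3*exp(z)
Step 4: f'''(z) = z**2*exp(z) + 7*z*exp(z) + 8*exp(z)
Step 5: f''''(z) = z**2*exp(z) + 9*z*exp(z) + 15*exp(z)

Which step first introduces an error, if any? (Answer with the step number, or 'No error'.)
Step 2

Step 2 is incorrect due to a wrong coefficient.
The step shows: z**2*exp(z) + 3*z*exp(z)
The correct value should be: z**2*exp(z) + 2*z*exp(z)

Explanation: The coefficient 2 was incorrectly written as 3: the term 2*z*exp(z) was incorrectly written as 3*z*exp(z)
The later steps are derived from this incorrect expression, so the error originates in Step 2.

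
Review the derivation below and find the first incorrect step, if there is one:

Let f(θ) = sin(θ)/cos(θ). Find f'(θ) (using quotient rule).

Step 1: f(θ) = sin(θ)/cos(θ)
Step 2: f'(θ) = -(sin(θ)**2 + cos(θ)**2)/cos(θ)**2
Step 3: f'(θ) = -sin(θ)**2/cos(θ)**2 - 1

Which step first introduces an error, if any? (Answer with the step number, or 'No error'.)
Step 2

Step 2 is incorrect due to a sign flip.
The step shows: -(sin(θ)**2 + cos(θ)**2)/cos(θ)**2
The correct value should be: (sin(θ)**2 + cos(θ)**2)/cos(θ)**2

Explanation: The sign of the whole expression was flipped: the term (sin(θ)**2 + cos(θ)**2)/cos(θ)**2 was incorrectly written as -(sin(θ)**2 + cos(θ)**2)/cos(θ)**2
The later steps are derived from this incorrect expression, so the error originates in Step 2.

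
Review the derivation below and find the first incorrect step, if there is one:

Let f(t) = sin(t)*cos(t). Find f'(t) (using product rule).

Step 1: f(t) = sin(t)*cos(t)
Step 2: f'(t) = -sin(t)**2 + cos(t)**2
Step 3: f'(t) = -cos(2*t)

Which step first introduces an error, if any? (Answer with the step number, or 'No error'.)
Step 3

Step 3 is incorrect due to a sign flip.
The step shows: -cos(2*t)
The correct value should be: cos(2*t)

Explanation: The sign of the whole expression was flipped: the term cos(2*t) was incorrectly written as -cos(2*t)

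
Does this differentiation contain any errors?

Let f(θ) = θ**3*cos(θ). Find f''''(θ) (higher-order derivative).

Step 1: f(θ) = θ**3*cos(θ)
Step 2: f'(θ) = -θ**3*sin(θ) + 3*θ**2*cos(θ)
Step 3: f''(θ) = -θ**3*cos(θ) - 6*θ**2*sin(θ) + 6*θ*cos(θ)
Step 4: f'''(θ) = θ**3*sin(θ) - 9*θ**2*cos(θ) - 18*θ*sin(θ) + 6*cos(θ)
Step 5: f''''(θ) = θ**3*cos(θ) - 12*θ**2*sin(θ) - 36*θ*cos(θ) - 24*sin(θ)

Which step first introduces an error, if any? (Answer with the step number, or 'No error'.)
Step 5

Step 5 is incorrect due to a sign flip.
The step shows: θ**3*cos(θ) - 12*θ**2*sin(θ) - 36*θ*cos(θ) - 24*sin(θ)
The correct value should be: θ**3*cos(θ) + 12*θ**2*sin(θ) - 36*θ*cos(θ) - 24*sin(θ)

Explanation: The sign of one term was flipped: the term 12*θ**2*sin(θ) was incorrectly written as -12*θ**2*sin(θ)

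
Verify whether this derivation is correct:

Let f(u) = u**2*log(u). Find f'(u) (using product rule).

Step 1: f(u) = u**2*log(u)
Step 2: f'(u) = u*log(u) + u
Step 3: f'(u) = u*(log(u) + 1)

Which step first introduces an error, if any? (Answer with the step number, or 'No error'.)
Step 2

Step 2 is incorrect due to a wrong coefficient.
The step shows: u*log(u) + u
The correct value should be: 2*u*log(u) + u

Explanation: The coefficient 2 was incorrectly written as 1: the term 2*u*log(u) was incorrectly written as u*log(u)
The later steps are derived from this incorrect expression, so the error originates in Step 2.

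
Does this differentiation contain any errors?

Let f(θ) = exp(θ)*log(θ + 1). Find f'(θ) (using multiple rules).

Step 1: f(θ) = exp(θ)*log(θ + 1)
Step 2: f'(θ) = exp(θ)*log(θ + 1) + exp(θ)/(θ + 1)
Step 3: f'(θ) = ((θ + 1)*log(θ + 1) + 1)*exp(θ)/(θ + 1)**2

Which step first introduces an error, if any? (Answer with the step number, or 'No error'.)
Step 3

Step 3 is incorrect due to a wrong exponent.
The step shows: ((θ + 1)*log(θ + 1) + 1)*exp(θ)/(θ + 1)**2
The correct value should be: ((θ + 1)*log(θ + 1) + 1)*exp(θ)/(θ + 1)

Explanation: The exponent -1 on θ + 1 was incorrectly written as -2: the term ((θ + 1)*log(θ + 1) + 1)*exp(θ)/(θ + 1) was incorrectly written as ((θ + 1)*log(θ + 1) + 1)*exp(θ)/(θ + 1)**2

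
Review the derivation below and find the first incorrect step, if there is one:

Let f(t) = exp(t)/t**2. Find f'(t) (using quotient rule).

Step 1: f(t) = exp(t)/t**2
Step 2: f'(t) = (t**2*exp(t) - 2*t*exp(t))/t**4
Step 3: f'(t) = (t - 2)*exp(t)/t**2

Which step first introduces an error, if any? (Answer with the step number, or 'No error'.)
Step 3

Step 3 is incorrect due to a wrong exponent.
The step shows: (t - 2)*exp(t)/t**2
The correct value should be: (t - 2)*exp(t)/t**3

Explanation: The exponent -3 on t was incorrectly written as -2: the term (t - 2)*exp(t)/t**3 was incorrectly written as (t - 2)*exp(t)/t**2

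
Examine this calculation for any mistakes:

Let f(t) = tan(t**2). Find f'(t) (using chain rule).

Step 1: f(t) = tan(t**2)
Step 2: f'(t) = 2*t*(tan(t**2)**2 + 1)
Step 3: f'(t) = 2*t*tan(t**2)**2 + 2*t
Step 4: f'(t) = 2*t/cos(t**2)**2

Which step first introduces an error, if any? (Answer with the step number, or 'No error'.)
No error

All steps in this derivation are correct.
The final answer f'(t) = 2*t/cos(t**2)**2 is valid.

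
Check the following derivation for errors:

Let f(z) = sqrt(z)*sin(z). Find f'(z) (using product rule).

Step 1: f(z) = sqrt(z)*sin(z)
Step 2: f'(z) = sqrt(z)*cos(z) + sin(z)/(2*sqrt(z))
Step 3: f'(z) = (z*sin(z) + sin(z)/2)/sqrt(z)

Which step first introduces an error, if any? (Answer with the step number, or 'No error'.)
Step 3

Step 3 is incorrect due to a wrong trig function.
The step shows: (z*sin(z) + sin(z)/2)/sqrt(z)
The correct value should be: (z*cos(z) + sin(z)/2)/sqrt(z)

Explanation: cos(z) was incorrectly written as sin(z): the term (z*cos(z) + sin(z)/2)/sqrt(z) was incorrectly written as (z*sin(z) + sin(z)/2)/sqrt(z)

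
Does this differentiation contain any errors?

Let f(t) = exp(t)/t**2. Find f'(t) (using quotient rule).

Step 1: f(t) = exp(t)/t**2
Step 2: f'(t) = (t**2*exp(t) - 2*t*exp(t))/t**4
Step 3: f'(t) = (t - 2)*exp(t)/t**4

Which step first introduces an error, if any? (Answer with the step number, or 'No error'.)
Step 3

Step 3 is incorrect due to a wrong exponent.
The step shows: (t - 2)*exp(t)/t**4
The correct value should be: (t - 2)*exp(t)/t**3

Explanation: The exponent -3 on t was incorrectly written as -4: the term (t - 2)*exp(t)/t**3 was incorrectly written as (t - 2)*exp(t)/t**4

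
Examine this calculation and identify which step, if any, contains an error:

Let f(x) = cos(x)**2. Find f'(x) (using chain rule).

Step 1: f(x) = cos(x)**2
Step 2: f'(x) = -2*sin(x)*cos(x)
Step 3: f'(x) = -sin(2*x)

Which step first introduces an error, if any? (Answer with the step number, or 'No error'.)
No error

All steps in this derivation are correct.
The final answer f'(x) = -sin(2*x) is valid.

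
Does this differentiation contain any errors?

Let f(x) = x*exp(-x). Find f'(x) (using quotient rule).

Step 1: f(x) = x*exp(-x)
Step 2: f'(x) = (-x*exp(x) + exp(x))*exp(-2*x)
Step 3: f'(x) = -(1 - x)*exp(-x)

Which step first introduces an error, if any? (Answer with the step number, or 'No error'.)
Step 3

Step 3 is incorrect due to a sign flip.
The step shows: -(1 - x)*exp(-x)
The correct value should be: (1 - x)*exp(-x)

Explanation: The sign of the whole expression was flipped: the term (1 - x)*exp(-x) was incorrectly written as -(1 - x)*exp(-x)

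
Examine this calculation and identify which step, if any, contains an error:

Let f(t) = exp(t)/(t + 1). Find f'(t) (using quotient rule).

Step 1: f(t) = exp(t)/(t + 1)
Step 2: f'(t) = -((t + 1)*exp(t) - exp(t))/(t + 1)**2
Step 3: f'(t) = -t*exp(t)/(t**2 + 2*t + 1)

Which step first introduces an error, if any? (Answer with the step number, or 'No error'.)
Step 2

Step 2 is incorrect due to a sign flip.
The step shows: -((t + 1)*exp(t) - exp(t))/(t + 1)**2
The correct value should be: ((t + 1)*exp(t) - exp(t))/(t + 1)**2

Explanation: The sign of the whole expression was flipped: the term ((t + 1)*exp(t) - exp(t))/(t + 1)**2 was incorrectly written as -((t + 1)*exp(t) - exp(t))/(t + 1)**2
The later steps are derived from this incorrect expression, so the error originates in Step 2.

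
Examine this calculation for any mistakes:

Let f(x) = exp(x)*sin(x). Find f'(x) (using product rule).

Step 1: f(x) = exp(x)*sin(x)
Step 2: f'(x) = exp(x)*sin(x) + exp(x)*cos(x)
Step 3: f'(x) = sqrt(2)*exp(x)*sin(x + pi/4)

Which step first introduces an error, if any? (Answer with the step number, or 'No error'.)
No error

All steps in this derivation are correct.
The final answer f'(x) = sqrt(2)*exp(x)*sin(x + pi/4) is valid.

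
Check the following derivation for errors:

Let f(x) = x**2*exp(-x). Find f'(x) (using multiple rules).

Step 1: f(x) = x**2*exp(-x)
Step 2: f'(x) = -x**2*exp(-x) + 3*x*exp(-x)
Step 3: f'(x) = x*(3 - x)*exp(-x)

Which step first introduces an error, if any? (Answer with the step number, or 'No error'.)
Step 2

Step 2 is incorrect due to a wrong coefficient.
The step shows: -x**2*exp(-x) + 3*x*exp(-x)
The correct value should be: -x**2*exp(-x) + 2*x*exp(-x)

Explanation: The coefficient 2 was incorrectly written as 3: the term 2*x*exp(-x) was incorrectly written as 3*x*exp(-x)
The later steps are derived from this incorrect expression, so the error originates in Step 2.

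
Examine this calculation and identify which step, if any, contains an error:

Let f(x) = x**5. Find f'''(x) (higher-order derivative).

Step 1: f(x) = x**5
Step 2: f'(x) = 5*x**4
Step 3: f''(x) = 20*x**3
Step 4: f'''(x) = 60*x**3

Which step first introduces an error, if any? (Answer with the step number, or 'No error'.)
Step 4

Step 4 is incorrect due to a wrong exponent.
The step shows: 60*x**3
The correct value should be: 60*x**2

Explanation: The exponent 2 on x was incorrectly written as 3: the term 60*x**2 was incorrectly written as 60*x**3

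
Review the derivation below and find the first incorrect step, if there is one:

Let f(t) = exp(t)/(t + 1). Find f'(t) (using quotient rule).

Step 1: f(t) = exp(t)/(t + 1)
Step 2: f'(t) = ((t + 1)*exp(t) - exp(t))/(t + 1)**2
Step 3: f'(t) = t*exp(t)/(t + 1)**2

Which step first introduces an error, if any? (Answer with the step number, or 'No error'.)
No error

All steps in this derivation are correct.
The final answer f'(t) = t*exp(t)/(t + 1)**2 is valid.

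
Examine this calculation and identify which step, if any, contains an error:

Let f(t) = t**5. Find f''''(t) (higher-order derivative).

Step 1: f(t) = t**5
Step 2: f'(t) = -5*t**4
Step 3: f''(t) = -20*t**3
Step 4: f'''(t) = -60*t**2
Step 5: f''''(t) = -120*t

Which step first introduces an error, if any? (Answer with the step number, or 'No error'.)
Step 2

Step 2 is incorrect due to a sign flip.
The step shows: -5*t**4
The correct value should be: 5*t**4

Explanation: The sign of the whole expression was flipped: the term 5*t**4 was incorrectly written as -5*t**4
The later steps are derived from this incorrect expression, so the error originates in Step 2.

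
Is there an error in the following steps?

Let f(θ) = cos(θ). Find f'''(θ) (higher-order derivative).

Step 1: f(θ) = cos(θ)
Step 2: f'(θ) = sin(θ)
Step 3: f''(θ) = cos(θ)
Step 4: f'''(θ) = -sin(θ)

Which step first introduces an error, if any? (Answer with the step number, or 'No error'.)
Step 2

Step 2 is incorrect due to a sign flip.
The step shows: sin(θ)
The correct value should be: -sin(θ)

Explanation: The sign of the whole expression was flipped: the term -sin(θ) was incorrectly written as sin(θ)
The later steps are derived from this incorrect expression, so the error originates in Step 2.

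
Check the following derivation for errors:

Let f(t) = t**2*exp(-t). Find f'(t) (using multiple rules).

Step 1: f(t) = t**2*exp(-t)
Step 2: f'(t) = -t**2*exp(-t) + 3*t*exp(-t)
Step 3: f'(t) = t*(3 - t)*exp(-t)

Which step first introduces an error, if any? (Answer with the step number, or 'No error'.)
Step 2

Step 2 is incorrect due to a wrong coefficient.
The step shows: -t**2*exp(-t) + 3*t*exp(-t)
The correct value should be: -t**2*exp(-t) + 2*t*exp(-t)

Explanation: The coefficient 2 was incorrectly written as 3: the term 2*t*exp(-t) was incorrectly written as 3*t*exp(-t)
The later steps are derived from this incorrect expression, so the error originates in Step 2.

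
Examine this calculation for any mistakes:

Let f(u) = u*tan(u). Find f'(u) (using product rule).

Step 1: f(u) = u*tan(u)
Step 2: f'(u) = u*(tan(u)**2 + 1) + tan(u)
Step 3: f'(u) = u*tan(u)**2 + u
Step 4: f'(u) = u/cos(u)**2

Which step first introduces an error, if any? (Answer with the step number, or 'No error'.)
Step 3

Step 3 is incorrect due to a dropped term.
The step shows: u*tan(u)**2 + u
The correct value should be: u*tan(u)**2 + u + tan(u)

Explanation: A term was dropped: the term tan(u) was incorrectly omitted
The later steps are derived from this incorrect expression, so the error originates in Step 3.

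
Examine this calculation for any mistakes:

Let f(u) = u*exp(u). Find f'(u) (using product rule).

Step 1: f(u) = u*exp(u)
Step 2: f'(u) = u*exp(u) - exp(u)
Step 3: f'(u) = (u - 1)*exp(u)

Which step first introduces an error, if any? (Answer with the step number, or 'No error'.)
Step 2

Step 2 is incorrect due to a sign flip.
The step shows: u*exp(u) - exp(u)
The correct value should be: u*exp(u) + exp(u)

Explanation: The sign of one term was flipped: the term exp(u) was incorrectly written as -exp(u)
The later steps are derived from this incorrect expression, so the error originates in Step 2.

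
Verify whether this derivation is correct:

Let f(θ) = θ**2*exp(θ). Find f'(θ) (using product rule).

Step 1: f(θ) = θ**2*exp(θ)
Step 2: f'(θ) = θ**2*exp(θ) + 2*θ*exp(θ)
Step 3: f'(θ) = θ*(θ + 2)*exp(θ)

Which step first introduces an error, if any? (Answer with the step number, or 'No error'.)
No error

All steps in this derivation are correct.
The final answer f'(θ) = θ*(θ + 2)*exp(θ) is valid.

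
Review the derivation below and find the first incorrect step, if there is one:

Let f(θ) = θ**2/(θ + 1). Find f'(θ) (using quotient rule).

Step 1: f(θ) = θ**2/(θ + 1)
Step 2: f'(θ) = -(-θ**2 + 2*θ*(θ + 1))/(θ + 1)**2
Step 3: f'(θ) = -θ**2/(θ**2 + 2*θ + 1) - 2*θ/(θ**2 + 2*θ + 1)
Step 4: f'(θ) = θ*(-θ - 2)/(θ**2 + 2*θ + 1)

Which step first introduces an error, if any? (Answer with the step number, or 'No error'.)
Step 2

Step 2 is incorrect due to a sign flip.
The step shows: -(-θ**2 + 2*θ*(θ + 1))/(θ + 1)**2
The correct value should be: (-θ**2 + 2*θ*(θ + 1))/(θ + 1)**2

Explanation: The sign of the whole expression was flipped: the term (-θ**2 + 2*θ*(θ + 1))/(θ + 1)**2 was incorrectly written as -(-θ**2 + 2*θ*(θ + 1))/(θ + 1)**2
The later steps are derived from this incorrect expression, so the error originates in Step 2.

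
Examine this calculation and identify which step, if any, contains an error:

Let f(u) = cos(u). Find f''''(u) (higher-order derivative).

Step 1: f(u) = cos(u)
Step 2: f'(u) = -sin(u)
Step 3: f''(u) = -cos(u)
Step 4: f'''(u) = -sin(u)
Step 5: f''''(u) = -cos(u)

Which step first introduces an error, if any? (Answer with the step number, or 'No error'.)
Step 4

Step 4 is incorrect due to a sign flip.
The step shows: -sin(u)
The correct value should be: sin(u)

Explanation: The sign of the whole expression was flipped: the term sin(u) was incorrectly written as -sin(u)
The later steps are derived from this incorrect expression, so the error originates in Step 4.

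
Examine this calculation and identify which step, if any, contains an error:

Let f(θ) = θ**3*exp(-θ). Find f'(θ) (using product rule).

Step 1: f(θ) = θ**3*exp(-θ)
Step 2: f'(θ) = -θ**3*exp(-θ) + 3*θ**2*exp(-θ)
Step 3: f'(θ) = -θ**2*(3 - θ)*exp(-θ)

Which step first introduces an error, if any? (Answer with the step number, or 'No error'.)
Step 3

Step 3 is incorrect due to a sign flip.
The step shows: -θ**2*(3 - θ)*exp(-θ)
The correct value should be: θ**2*(3 - θ)*exp(-θ)

Explanation: The sign of the whole expression was flipped: the term θ**2*(3 - θ)*exp(-θ) was incorrectly written as -θ**2*(3 - θ)*exp(-θ)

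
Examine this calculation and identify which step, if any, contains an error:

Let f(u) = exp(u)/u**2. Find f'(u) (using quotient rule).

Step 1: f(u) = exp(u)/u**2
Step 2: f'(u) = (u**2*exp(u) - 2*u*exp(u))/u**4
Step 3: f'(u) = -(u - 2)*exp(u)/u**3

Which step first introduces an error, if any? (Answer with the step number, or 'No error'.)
Step 3

Step 3 is incorrect due to a sign flip.
The step shows: -(u - 2)*exp(u)/u**3
The correct value should be: (u - 2)*exp(u)/u**3

Explanation: The sign of the whole expression was flipped: the term (u - 2)*exp(u)/u**3 was incorrectly written as -(u - 2)*exp(u)/u**3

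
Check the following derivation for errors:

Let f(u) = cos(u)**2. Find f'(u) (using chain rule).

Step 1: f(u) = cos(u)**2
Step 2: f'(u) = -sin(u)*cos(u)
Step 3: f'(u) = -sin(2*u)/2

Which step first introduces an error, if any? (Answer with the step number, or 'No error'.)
Step 2

Step 2 is incorrect due to a wrong coefficient.
The step shows: -sin(u)*cos(u)
The correct value should be: -2*sin(u)*cos(u)

Explanation: The coefficient -2 was incorrectly written as -1: the term -2*sin(u)*cos(u) was incorrectly written as -sin(u)*cos(u)
The later steps are derived from this incorrect expression, so the error originates in Step 2.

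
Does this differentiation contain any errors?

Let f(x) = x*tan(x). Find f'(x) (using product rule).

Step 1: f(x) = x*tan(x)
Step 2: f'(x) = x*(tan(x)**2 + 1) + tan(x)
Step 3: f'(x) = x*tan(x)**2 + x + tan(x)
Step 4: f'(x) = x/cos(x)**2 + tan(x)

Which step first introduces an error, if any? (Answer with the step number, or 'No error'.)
No error

All steps in this derivation are correct.
The final answer f'(x) = x/cos(x)**2 + tan(x) is valid.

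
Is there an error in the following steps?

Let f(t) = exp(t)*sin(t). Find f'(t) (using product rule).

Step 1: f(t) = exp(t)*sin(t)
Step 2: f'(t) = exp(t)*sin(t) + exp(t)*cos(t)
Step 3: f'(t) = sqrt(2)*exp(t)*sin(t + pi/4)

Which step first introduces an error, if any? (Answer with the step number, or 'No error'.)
No error

All steps in this derivation are correct.
The final answer f'(t) = sqrt(2)*exp(t)*sin(t + pi/4) is valid.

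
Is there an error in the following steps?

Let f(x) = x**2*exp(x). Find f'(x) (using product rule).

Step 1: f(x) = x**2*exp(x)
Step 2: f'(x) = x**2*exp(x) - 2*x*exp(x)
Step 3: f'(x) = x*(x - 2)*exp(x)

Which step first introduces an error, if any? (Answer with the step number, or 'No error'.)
Step 2

Step 2 is incorrect due to a sign flip.
The step shows: x**2*exp(x) - 2*x*exp(x)
The correct value should be: x**2*exp(x) + 2*x*exp(x)

Explanation: The sign of one term was flipped: the term 2*x*exp(x) was incorrectly written as -2*x*exp(x)
The later steps are derived from this incorrect expression, so the error originates in Step 2.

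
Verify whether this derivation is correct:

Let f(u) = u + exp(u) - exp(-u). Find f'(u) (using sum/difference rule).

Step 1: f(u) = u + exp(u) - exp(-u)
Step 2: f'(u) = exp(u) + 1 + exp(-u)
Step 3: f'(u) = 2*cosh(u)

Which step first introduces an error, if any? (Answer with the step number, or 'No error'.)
Step 3

Step 3 is incorrect due to a dropped term.
The step shows: 2*cosh(u)
The correct value should be: 2*cosh(u) + 1

Explanation: A term was dropped: the term 1 was incorrectly omitted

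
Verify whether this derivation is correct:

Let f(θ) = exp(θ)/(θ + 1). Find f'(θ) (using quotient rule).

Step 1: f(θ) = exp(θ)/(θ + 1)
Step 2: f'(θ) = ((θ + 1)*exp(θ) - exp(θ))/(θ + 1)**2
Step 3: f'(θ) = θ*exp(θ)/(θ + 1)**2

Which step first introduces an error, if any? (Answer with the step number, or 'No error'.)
No error

All steps in this derivation are correct.
The final answer f'(θ) = θ*exp(θ)/(θ + 1)**2 is valid.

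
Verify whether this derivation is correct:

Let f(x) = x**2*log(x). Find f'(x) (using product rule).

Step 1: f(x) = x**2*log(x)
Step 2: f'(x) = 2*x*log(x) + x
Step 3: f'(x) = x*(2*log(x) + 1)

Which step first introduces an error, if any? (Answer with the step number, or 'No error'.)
No error

All steps in this derivation are correct.
The final answer f'(x) = x*(2*log(x) + 1) is valid.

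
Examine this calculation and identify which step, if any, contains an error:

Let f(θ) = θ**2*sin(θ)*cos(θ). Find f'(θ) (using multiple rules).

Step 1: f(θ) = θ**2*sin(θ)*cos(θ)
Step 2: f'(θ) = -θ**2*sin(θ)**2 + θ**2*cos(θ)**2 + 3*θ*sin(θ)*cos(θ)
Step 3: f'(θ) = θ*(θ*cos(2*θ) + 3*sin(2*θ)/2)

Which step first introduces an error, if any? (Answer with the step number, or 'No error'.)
Step 2

Step 2 is incorrect due to a wrong coefficient.
The step shows: -θ**2*sin(θ)**2 + θ**2*cos(θ)**2 + 3*θ*sin(θ)*cos(θ)
The correct value should be: -θ**2*sin(θ)**2 + θ**2*cos(θ)**2 + 2*θ*sin(θ)*cos(θ)

Explanation: The coefficient 2 was incorrectly written as 3: the term 2*θ*sin(θ)*cos(θ) was incorrectly written as 3*θ*sin(θ)*cos(θ)
The later steps are derived from this incorrect expression, so the error originates in Step 2.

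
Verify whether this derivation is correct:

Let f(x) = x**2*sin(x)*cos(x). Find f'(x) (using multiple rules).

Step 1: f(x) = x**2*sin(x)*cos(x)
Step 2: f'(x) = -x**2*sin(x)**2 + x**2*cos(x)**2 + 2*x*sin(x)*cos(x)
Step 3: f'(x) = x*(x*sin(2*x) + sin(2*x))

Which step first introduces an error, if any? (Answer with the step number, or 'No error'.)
Step 3

Step 3 is incorrect due to a wrong trig function.
The step shows: x*(x*sin(2*x) + sin(2*x))
The correct value should be: x*(x*cos(2*x) + sin(2*x))

Explanation: cos(2*x) was incorrectly written as sin(2*x): the term x*(x*cos(2*x) + sin(2*x)) was incorrectly written as x*(x*sin(2*x) + sin(2*x))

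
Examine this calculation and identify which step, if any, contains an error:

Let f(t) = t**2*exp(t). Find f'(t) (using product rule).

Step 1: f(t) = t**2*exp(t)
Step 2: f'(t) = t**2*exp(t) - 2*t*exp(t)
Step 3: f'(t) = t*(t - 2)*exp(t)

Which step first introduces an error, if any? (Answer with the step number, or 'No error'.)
Step 2

Step 2 is incorrect due to a sign flip.
The step shows: t**2*exp(t) - 2*t*exp(t)
The correct value should be: t**2*exp(t) + 2*t*exp(t)

Explanation: The sign of one term was flipped: the term 2*t*exp(t) was incorrectly written as -2*t*exp(t)
The later steps are derived from this incorrect expression, so the error originates in Step 2.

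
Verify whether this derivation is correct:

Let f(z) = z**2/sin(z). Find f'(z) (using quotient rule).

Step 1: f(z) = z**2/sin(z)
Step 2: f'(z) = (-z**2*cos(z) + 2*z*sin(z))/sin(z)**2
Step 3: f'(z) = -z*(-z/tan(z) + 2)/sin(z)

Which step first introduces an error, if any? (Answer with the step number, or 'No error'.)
Step 3

Step 3 is incorrect due to a sign flip.
The step shows: -z*(-z/tan(z) + 2)/sin(z)
The correct value should be: z*(-z/tan(z) + 2)/sin(z)

Explanation: The sign of the whole expression was flipped: the term z*(-z/tan(z) + 2)/sin(z) was incorrectly written as -z*(-z/tan(z) + 2)/sin(z)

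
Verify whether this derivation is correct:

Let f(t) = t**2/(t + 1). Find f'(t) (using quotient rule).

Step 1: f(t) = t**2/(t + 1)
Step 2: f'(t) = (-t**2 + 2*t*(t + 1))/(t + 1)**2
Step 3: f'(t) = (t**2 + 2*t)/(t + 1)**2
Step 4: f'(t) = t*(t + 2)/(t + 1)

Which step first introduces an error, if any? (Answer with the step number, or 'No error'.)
Step 4

Step 4 is incorrect due to a wrong exponent.
The step shows: t*(t + 2)/(t + 1)
The correct value should be: t*(t + 2)/(t + 1)**2

Explanation: The exponent -2 on t + 1 was incorrectly written as -1: the term t*(t + 2)/(t + 1)**2 was incorrectly written as t*(t + 2)/(t + 1)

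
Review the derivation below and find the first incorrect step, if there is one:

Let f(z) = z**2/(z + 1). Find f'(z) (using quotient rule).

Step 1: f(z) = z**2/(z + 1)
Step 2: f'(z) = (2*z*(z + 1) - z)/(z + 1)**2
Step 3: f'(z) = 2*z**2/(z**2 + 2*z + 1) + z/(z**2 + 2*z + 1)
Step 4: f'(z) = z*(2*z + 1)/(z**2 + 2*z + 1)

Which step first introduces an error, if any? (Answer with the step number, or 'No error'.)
Step 2

Step 2 is incorrect due to a wrong exponent.
The step shows: (2*z*(z + 1) - z)/(z + 1)**2
The correct value should be: (-z**2 + 2*z*(z + 1))/(z + 1)**2

Explanation: The exponent 2 on z was incorrectly written as 1: the term (-z**2 + 2*z*(z + 1))/(z + 1)**2 was incorrectly written as (2*z*(z + 1) - z)/(z + 1)**2
The later steps are derived from this incorrect expression, so the error originates in Step 2.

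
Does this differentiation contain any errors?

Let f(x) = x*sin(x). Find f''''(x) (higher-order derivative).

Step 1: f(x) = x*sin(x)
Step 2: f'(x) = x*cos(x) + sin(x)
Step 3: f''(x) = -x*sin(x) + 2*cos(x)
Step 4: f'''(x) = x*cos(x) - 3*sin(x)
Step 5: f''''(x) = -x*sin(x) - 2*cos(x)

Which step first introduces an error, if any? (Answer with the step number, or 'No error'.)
Step 4

Step 4 is incorrect due to a sign flip.
The step shows: x*cos(x) - 3*sin(x)
The correct value should be: -x*cos(x) - 3*sin(x)

Explanation: The sign of one term was flipped: the term -x*cos(x) was incorrectly written as x*cos(x)
The later steps are derived from this incorrect expression, so the error originates in Step 4.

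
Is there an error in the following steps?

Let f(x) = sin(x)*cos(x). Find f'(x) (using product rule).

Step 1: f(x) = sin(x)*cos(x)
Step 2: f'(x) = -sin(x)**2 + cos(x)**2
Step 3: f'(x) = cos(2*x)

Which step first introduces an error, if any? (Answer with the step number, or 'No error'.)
No error

All steps in this derivation are correct.
The final answer f'(x) = cos(2*x) is valid.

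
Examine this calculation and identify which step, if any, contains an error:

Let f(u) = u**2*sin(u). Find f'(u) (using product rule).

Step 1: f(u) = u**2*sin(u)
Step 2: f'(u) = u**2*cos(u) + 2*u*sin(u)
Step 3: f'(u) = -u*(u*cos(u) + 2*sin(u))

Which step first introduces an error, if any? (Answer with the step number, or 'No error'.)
Step 3

Step 3 is incorrect due to a sign flip.
The step shows: -u*(u*cos(u) + 2*sin(u))
The correct value should be: u*(u*cos(u) + 2*sin(u))

Explanation: The sign of the whole expression was flipped: the term u*(u*cos(u) + 2*sin(u)) was incorrectly written as -u*(u*cos(u) + 2*sin(u))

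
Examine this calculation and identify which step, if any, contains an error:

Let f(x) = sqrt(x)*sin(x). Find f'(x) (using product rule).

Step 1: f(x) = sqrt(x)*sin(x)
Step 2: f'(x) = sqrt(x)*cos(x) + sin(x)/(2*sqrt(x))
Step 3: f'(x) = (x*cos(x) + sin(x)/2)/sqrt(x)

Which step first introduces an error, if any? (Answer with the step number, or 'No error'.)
No error

All steps in this derivation are correct.
The final answer f'(x) = (x*cos(x) + sin(x)/2)/sqrt(x) is valid.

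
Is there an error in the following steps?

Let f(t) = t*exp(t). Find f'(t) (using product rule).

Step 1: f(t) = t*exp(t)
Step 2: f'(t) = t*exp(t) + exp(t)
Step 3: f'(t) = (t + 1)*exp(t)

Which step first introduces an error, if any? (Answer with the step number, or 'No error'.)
No error

All steps in this derivation are correct.
The final answer f'(t) = (t + 1)*exp(t) is valid.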